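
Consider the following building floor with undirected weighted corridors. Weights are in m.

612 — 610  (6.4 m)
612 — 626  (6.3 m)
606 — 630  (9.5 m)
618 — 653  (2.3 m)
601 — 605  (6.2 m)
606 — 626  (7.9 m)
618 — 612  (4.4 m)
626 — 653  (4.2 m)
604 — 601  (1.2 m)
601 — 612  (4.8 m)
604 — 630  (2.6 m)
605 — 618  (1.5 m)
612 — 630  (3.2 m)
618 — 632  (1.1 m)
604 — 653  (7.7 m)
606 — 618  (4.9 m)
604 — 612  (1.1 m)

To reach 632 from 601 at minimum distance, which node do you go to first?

604

Candidate routes:
601 → 605 → 618 → 632: 6.2+1.5+1.1 = 8.8
601 → 604 → 612 → 618 → 632: 1.2+1.1+4.4+1.1 = 7.8
The minimum is 7.8 m via 601 → 604 → 612 → 618 → 632.
So from 601 the first move is to 604.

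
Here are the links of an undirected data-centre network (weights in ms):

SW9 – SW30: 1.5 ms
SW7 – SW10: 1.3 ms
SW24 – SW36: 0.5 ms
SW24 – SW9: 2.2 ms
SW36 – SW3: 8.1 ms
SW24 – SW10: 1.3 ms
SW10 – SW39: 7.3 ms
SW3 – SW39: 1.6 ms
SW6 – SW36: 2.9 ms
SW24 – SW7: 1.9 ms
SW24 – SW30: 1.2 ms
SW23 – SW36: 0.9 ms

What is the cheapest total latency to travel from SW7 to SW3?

Shortest distances from SW7:
SW7: 0
SW10: 1.3  (via SW7)
SW24: 1.9  (via SW7)
SW36: 2.4  (via SW24)
SW30: 3.1  (via SW24)
SW23: 3.3  (via SW36)
SW9: 4.1  (via SW24)
SW6: 5.3  (via SW36)
SW39: 8.6  (via SW10)
SW3: 10.2  (via SW39)
Shortest route: SW7 → SW10 → SW39 → SW3 = 10.2 ms.

10.2 ms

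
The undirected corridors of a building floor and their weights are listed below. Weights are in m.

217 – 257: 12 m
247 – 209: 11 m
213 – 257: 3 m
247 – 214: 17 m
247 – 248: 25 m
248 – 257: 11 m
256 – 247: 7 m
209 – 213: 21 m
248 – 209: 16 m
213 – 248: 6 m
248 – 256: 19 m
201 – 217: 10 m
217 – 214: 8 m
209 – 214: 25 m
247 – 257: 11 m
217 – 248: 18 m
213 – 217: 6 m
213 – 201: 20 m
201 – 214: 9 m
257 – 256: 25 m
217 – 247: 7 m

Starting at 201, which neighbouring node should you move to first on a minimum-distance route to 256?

217

Enumerating some paths:
201 - 214 - 217 - 247 - 256: 9+8+7+7 = 31
201 - 214 - 247 - 256: 9+17+7 = 33
201 - 217 - 213 - 257 - 247 - 256: 10+6+3+11+7 = 37
201 - 217 - 247 - 256: 10+7+7 = 24
The minimum is 24 m via 201 - 217 - 247 - 256.
So from 201 the first move is to 217.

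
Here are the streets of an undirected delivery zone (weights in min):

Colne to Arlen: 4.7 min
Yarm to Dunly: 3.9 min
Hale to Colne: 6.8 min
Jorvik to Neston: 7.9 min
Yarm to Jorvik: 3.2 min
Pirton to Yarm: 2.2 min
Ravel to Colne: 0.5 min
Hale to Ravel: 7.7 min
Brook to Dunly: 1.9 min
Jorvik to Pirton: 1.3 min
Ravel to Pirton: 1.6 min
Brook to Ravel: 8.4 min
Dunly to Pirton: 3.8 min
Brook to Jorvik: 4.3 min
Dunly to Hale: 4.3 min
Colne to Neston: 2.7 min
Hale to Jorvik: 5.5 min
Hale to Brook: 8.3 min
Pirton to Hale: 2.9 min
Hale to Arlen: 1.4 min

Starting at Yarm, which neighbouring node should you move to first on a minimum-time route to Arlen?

Enumerating some paths:
Yarm → Jorvik → Pirton → Hale → Arlen: 3.2+1.3+2.9+1.4 = 8.8
Yarm → Pirton → Hale → Arlen: 2.2+2.9+1.4 = 6.5
Cheapest is Yarm → Pirton → Hale → Arlen at 6.5 min.
So from Yarm the first move is to Pirton.

Pirton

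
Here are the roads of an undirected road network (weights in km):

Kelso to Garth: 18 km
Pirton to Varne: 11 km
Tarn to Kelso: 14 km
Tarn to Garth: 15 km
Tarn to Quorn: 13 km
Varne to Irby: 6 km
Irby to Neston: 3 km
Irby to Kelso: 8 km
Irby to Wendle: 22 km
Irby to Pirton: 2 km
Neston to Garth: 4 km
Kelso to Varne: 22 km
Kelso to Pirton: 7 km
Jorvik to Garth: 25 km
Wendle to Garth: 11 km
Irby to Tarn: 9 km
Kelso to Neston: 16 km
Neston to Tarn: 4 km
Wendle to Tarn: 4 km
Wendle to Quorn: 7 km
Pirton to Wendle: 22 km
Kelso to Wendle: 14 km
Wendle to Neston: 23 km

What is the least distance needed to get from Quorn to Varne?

24 km

Enumerating some paths:
Quorn → Wendle → Tarn → Irby → Varne: 7+4+9+6 = 26
Quorn → Wendle → Tarn → Neston → Irby → Varne: 7+4+4+3+6 = 24
Cheapest is Quorn → Wendle → Tarn → Neston → Irby → Varne at 24 km.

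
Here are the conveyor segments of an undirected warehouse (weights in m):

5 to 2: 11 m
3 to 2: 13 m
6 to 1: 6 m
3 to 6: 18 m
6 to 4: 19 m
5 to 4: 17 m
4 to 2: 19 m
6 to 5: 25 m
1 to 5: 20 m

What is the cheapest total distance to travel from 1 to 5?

Candidate routes:
1 - 6 - 5: 6+25 = 31
1 - 5: 20 = 20
The minimum is 20 m via 1 - 5.

20 m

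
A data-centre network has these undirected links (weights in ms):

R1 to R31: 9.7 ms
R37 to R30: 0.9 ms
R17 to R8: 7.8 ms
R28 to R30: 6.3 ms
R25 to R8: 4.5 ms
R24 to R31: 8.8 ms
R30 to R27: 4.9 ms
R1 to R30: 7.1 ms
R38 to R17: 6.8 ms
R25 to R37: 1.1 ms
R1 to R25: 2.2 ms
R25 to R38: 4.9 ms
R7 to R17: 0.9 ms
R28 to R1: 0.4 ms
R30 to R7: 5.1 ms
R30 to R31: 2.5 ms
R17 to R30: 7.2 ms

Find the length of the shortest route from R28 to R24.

Candidate routes:
R28 → R1 → R30 → R31 → R24: 0.4+7.1+2.5+8.8 = 18.8
R28 → R1 → R25 → R37 → R30 → R31 → R24: 0.4+2.2+1.1+0.9+2.5+8.8 = 15.9
R28 → R30 → R31 → R24: 6.3+2.5+8.8 = 17.6
Cheapest is R28 → R1 → R25 → R37 → R30 → R31 → R24 at 15.9 ms.

15.9 ms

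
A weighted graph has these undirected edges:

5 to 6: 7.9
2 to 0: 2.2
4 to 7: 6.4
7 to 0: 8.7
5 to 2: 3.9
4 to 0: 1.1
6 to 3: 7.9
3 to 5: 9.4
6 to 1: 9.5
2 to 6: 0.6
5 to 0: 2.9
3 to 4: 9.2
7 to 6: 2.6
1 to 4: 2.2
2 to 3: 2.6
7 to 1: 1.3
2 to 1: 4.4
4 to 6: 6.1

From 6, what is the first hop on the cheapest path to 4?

Candidate routes:
6–4: 6.1 = 6.1
6–2–1–4: 0.6+4.4+2.2 = 7.2
6–7–1–4: 2.6+1.3+2.2 = 6.1
6–2–0–4: 0.6+2.2+1.1 = 3.9
The minimum is 3.9 via 6–2–0–4.
So from 6 the first move is to 2.

2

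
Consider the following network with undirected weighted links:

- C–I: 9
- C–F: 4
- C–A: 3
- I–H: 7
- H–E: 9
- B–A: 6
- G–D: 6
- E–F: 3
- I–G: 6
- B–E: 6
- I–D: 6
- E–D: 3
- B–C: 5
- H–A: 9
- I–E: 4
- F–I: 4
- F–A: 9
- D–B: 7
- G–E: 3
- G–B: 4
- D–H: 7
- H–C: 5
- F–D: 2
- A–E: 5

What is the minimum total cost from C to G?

Enumerating some paths:
C → F → D → G: 4+2+6 = 12
C → B → G: 5+4 = 9
C → A → E → G: 3+5+3 = 11
C → F → E → G: 4+3+3 = 10
Cheapest is C → B → G at 9.

9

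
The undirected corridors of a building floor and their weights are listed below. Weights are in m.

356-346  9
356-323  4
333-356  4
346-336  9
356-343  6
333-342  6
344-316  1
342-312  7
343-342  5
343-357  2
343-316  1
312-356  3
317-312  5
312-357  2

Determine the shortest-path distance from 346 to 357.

14 m

Candidate routes:
346 - 356 - 343 - 357: 9+6+2 = 17
346 - 356 - 312 - 342 - 343 - 357: 9+3+7+5+2 = 26
346 - 356 - 312 - 357: 9+3+2 = 14
346 - 356 - 333 - 342 - 343 - 357: 9+4+6+5+2 = 26
Cheapest is 346 - 356 - 312 - 357 at 14 m.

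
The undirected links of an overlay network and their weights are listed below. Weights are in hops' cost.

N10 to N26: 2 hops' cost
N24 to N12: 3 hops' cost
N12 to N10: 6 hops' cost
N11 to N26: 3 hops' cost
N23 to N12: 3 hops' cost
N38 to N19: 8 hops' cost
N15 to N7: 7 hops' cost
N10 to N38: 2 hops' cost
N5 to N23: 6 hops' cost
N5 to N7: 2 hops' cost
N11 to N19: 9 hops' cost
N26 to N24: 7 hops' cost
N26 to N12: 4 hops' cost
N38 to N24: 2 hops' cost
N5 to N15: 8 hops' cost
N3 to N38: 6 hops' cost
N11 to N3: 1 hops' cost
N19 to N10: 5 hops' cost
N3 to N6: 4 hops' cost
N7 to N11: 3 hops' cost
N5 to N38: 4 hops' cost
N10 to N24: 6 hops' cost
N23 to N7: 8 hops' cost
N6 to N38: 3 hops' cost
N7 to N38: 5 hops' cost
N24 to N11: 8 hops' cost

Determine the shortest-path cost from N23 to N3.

11 hops' cost

Candidate routes:
N23 - N7 - N11 - N3: 8+3+1 = 12
N23 - N5 - N7 - N11 - N3: 6+2+3+1 = 12
N23 - N12 - N26 - N11 - N3: 3+4+3+1 = 11
Cheapest is N23 - N12 - N26 - N11 - N3 at 11 hops' cost.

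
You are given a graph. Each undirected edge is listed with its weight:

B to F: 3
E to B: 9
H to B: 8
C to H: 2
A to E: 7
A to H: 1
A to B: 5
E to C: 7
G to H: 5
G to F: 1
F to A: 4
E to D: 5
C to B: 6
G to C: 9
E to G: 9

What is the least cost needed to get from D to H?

Compare a few routes:
D → E → G → H: 5+9+5 = 19
D → E → B → A → H: 5+9+5+1 = 20
D → E → A → H: 5+7+1 = 13
D → E → C → H: 5+7+2 = 14
Cheapest is D → E → A → H at 13.

13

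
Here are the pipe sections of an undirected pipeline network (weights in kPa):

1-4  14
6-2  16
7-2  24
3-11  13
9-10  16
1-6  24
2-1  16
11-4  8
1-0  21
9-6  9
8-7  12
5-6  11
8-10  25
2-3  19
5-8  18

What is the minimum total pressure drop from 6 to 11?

46 kPa

Candidate routes:
6–2–3–11: 16+19+13 = 48
6–2–1–4–11: 16+16+14+8 = 54
6–1–4–11: 24+14+8 = 46
6–1–2–3–11: 24+16+19+13 = 72
Cheapest is 6–1–4–11 at 46 kPa.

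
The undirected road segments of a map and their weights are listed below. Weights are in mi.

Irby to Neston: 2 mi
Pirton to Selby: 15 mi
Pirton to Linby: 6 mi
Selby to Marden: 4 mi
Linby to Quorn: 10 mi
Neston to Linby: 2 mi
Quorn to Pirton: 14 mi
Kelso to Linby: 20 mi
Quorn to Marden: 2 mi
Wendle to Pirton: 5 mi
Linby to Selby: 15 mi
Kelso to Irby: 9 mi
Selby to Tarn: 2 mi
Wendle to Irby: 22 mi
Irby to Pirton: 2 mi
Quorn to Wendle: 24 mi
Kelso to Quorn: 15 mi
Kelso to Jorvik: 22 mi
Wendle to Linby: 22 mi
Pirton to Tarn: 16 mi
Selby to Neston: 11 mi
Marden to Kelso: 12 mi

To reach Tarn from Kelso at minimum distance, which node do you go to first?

Marden

Enumerating some paths:
Kelso - Irby - Pirton - Tarn: 9+2+16 = 27
Kelso - Quorn - Marden - Selby - Tarn: 15+2+4+2 = 23
Kelso - Marden - Selby - Tarn: 12+4+2 = 18
Kelso - Irby - Neston - Selby - Tarn: 9+2+11+2 = 24
Cheapest is Kelso - Marden - Selby - Tarn at 18 mi.
So from Kelso the first move is to Marden.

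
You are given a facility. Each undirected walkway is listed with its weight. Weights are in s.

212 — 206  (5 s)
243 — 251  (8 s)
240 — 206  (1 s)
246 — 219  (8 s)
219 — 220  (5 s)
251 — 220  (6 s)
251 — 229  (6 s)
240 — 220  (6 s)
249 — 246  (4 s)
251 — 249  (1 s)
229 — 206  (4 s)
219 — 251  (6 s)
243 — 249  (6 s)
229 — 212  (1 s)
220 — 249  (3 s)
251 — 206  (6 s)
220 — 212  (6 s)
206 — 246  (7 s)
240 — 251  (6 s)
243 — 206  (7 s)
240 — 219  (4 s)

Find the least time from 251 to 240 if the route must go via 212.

13 s

Shortest 251→212: 251–229–212 = 7
Best 212 to 240: 212–206–240 costing 6
Total via 212: 7 + 6 = 13 s.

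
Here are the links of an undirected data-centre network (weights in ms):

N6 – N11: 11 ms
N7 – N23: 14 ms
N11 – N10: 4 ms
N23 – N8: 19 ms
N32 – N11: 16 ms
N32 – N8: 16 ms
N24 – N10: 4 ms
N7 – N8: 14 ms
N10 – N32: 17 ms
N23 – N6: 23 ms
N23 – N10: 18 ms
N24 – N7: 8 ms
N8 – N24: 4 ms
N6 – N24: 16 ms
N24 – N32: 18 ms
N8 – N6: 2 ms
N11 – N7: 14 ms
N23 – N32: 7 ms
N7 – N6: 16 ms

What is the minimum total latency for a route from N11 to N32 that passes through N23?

Best N11 to N23: N11 → N10 → N23 costing 22
Best N23 to N32: N23 → N32 costing 7
Total via N23: 22 + 7 = 29 ms.

29 ms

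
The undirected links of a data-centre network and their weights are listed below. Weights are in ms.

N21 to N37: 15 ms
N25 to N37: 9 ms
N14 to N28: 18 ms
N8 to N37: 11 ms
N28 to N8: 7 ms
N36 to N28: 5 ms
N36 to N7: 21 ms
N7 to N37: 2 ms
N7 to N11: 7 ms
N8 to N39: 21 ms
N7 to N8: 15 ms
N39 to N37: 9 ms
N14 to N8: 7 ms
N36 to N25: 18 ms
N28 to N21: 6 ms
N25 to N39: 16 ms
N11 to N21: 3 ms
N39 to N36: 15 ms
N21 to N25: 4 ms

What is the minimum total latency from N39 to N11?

18 ms

Shortest distances from N39:
N39: 0
N37: 9  (via N39)
N7: 11  (via N37)
N36: 15  (via N39)
N25: 16  (via N39)
N11: 18  (via N7)
Shortest route: N39 → N37 → N7 → N11 = 18 ms.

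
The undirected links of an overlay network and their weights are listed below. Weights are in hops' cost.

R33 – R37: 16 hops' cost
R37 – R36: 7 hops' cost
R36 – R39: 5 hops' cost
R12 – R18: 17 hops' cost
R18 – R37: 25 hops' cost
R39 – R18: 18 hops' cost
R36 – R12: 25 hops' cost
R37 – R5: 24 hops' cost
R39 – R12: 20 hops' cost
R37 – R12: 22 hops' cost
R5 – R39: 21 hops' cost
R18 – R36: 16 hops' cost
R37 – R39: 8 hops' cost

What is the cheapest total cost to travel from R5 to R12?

41 hops' cost

Shortest distances from R5:
R5: 0
R39: 21  (via R5)
R37: 24  (via R5)
R36: 26  (via R39)
R18: 39  (via R39)
R33: 40  (via R37)
R12: 41  (via R39)
Shortest route: R5 → R39 → R12 = 41 hops' cost.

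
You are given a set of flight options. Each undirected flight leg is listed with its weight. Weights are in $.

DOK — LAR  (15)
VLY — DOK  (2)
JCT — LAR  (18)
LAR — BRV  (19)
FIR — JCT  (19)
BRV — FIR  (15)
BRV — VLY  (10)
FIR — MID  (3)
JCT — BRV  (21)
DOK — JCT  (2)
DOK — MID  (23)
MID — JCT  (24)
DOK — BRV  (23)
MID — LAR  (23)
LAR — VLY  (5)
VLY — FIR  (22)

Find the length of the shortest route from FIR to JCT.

$19

Running Dijkstra from FIR:
FIR: 0
MID: 3  (via FIR)
BRV: 15  (via FIR)
JCT: 19  (via FIR)
Shortest route: FIR → JCT = $19.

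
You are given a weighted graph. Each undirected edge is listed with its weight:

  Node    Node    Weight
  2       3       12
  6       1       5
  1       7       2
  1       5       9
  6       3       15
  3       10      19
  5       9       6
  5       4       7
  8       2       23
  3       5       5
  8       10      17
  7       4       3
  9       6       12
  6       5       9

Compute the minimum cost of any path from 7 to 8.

50

Settle nodes by increasing distance from 7:
7: 0
1: 2  (via 7)
4: 3  (via 7)
6: 7  (via 1)
5: 10  (via 4)
3: 15  (via 5)
9: 16  (via 5)
2: 27  (via 3)
10: 34  (via 3)
8: 50  (via 2)
Shortest route: 7–4–5–3–2–8 = 50.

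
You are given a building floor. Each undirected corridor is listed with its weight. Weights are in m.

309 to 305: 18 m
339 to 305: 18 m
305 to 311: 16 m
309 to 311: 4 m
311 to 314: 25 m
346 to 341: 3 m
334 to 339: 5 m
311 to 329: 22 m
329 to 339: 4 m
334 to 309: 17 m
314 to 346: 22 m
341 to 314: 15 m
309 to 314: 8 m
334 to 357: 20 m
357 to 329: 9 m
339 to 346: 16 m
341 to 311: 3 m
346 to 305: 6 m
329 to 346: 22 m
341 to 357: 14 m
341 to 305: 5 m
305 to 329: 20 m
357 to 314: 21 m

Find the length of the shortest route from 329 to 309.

26 m

Compare a few routes:
329 → 305 → 341 → 311 → 309: 20+5+3+4 = 32
329 → 339 → 346 → 341 → 311 → 309: 4+16+3+3+4 = 30
329 → 357 → 341 → 311 → 309: 9+14+3+4 = 30
329 → 339 → 334 → 309: 4+5+17 = 26
Cheapest is 329 → 339 → 334 → 309 at 26 m.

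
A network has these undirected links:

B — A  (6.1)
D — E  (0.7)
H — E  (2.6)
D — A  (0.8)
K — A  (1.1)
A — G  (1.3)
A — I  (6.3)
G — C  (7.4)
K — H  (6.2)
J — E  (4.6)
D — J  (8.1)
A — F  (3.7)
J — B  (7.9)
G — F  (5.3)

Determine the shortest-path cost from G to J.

Running Dijkstra from G:
G: 0
A: 1.3  (via G)
D: 2.1  (via A)
K: 2.4  (via A)
E: 2.8  (via D)
F: 5  (via A)
H: 5.4  (via E)
B: 7.4  (via A)
C: 7.4  (via G)
J: 7.4  (via E)
Shortest route: G–A–D–E–J = 7.4.

7.4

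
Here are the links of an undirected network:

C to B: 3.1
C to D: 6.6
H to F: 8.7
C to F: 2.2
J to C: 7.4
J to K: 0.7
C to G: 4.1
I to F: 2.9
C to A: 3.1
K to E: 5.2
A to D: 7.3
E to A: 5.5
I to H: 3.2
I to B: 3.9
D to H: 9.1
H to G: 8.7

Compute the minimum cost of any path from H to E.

Enumerating some paths:
H–I–B–C–A–E: 3.2+3.9+3.1+3.1+5.5 = 18.8
H–F–C–A–E: 8.7+2.2+3.1+5.5 = 19.5
H–I–F–C–A–E: 3.2+2.9+2.2+3.1+5.5 = 16.9
Cheapest is H–I–F–C–A–E at 16.9.

16.9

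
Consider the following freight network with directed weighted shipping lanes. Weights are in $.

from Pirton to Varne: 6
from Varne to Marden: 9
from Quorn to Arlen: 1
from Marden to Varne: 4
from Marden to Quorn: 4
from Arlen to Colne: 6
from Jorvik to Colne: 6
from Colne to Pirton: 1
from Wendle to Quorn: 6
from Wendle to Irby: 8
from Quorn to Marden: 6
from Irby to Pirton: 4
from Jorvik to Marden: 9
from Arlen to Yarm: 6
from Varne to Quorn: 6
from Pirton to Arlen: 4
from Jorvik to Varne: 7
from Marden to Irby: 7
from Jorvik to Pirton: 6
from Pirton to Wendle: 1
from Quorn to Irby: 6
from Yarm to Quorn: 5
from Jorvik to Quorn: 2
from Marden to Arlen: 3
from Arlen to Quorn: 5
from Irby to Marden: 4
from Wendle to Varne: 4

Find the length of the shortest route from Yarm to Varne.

$15

Settle nodes by increasing distance from Yarm:
Yarm: 0
Quorn: 5  (via Yarm)
Arlen: 6  (via Quorn)
Irby: 11  (via Quorn)
Marden: 11  (via Quorn)
Colne: 12  (via Arlen)
Pirton: 13  (via Colne)
Wendle: 14  (via Pirton)
Varne: 15  (via Marden)
Shortest route: Yarm → Quorn → Marden → Varne = $15.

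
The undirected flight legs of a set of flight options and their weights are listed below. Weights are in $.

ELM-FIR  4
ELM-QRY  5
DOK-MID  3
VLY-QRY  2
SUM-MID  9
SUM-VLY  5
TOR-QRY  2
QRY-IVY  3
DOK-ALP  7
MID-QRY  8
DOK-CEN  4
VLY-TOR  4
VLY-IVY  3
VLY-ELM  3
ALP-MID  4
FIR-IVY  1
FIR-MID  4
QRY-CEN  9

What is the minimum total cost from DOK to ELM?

Shortest distances from DOK:
DOK: 0
MID: 3  (via DOK)
CEN: 4  (via DOK)
FIR: 7  (via MID)
ALP: 7  (via DOK)
IVY: 8  (via FIR)
VLY: 11  (via IVY)
QRY: 11  (via MID)
ELM: 11  (via FIR)
Shortest route: DOK → MID → FIR → ELM = $11.

$11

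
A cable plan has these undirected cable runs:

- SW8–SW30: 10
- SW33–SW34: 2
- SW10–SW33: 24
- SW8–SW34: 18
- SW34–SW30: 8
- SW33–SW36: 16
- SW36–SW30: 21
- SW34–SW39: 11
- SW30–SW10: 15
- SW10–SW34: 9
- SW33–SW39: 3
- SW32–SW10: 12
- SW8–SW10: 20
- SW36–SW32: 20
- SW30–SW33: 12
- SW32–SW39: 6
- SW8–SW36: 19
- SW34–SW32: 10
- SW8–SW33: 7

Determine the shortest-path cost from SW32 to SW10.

12

Compare a few routes:
SW32 - SW34 - SW10: 10+9 = 19
SW32 - SW10: 12 = 12
SW32 - SW39 - SW33 - SW34 - SW10: 6+3+2+9 = 20
The minimum is 12 via SW32 - SW10.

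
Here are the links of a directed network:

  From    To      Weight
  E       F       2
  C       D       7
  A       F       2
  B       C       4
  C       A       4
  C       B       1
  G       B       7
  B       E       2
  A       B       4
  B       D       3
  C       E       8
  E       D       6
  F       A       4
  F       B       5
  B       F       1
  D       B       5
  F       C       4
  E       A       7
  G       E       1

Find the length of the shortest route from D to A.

Candidate routes:
D → B → C → A: 5+4+4 = 13
D → B → F → A: 5+1+4 = 10
The minimum is 10 via D → B → F → A.

10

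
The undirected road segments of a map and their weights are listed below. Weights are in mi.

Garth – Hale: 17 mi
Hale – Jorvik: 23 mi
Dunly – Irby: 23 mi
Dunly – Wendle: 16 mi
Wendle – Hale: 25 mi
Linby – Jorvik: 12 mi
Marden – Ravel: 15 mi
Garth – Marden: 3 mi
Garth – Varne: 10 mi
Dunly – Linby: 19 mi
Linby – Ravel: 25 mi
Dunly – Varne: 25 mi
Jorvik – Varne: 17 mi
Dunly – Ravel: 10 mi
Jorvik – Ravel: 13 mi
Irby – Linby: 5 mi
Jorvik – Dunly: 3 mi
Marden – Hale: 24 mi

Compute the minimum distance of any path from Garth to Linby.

Shortest distances from Garth:
Garth: 0
Marden: 3  (via Garth)
Varne: 10  (via Garth)
Hale: 17  (via Garth)
Ravel: 18  (via Marden)
Jorvik: 27  (via Varne)
Dunly: 28  (via Ravel)
Linby: 39  (via Jorvik)
Shortest route: Garth → Varne → Jorvik → Linby = 39 mi.

39 mi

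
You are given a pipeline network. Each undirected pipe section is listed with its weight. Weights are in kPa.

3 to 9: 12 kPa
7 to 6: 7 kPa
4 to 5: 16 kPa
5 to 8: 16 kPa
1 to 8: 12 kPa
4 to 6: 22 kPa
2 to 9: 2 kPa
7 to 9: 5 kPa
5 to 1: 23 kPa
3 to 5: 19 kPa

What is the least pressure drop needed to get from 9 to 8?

47 kPa

Settle nodes by increasing distance from 9:
9: 0
2: 2  (via 9)
7: 5  (via 9)
3: 12  (via 9)
6: 12  (via 7)
5: 31  (via 3)
4: 34  (via 6)
8: 47  (via 5)
Shortest route: 9–3–5–8 = 47 kPa.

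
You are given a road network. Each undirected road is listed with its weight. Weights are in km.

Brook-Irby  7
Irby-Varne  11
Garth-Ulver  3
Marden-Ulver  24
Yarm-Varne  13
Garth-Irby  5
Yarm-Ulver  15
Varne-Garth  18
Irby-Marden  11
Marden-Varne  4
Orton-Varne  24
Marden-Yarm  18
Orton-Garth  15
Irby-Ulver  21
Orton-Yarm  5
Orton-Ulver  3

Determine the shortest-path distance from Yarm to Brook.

Running Dijkstra from Yarm:
Yarm: 0
Orton: 5  (via Yarm)
Ulver: 8  (via Orton)
Garth: 11  (via Ulver)
Varne: 13  (via Yarm)
Irby: 16  (via Garth)
Marden: 17  (via Varne)
Brook: 23  (via Irby)
Shortest route: Yarm–Orton–Ulver–Garth–Irby–Brook = 23 km.

23 km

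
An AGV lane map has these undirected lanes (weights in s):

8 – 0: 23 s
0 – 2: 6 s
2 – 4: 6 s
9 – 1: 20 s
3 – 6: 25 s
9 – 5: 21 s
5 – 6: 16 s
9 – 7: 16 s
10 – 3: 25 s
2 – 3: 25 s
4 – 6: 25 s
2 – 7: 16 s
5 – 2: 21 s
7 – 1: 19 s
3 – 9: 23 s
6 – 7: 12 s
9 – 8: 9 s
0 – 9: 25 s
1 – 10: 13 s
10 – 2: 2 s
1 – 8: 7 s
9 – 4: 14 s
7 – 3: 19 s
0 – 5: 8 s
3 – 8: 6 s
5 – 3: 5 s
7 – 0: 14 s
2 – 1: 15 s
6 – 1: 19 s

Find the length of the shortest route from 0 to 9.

25 s

Candidate routes:
0–9: 25 = 25
0–5–9: 8+21 = 29
0–5–3–8–9: 8+5+6+9 = 28
0–2–4–9: 6+6+14 = 26
Cheapest is 0–9 at 25 s.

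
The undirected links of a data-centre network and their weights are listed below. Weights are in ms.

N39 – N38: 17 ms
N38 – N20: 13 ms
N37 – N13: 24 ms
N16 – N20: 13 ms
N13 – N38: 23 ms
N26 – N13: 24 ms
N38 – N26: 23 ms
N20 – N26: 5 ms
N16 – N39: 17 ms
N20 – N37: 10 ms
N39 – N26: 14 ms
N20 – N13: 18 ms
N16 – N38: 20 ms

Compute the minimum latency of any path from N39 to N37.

Candidate routes:
N39 → N38 → N20 → N37: 17+13+10 = 40
N39 → N16 → N20 → N37: 17+13+10 = 40
N39 → N26 → N20 → N37: 14+5+10 = 29
The minimum is 29 ms via N39 → N26 → N20 → N37.

29 ms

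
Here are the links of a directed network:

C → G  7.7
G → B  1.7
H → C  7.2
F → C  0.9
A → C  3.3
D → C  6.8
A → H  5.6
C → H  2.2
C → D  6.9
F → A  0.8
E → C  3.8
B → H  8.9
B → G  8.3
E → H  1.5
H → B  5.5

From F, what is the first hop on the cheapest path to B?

C

Enumerating some paths:
F → C → H → B: 0.9+2.2+5.5 = 8.6
F → C → G → B: 0.9+7.7+1.7 = 10.3
The minimum is 8.6 via F → C → H → B.
So from F the first move is to C.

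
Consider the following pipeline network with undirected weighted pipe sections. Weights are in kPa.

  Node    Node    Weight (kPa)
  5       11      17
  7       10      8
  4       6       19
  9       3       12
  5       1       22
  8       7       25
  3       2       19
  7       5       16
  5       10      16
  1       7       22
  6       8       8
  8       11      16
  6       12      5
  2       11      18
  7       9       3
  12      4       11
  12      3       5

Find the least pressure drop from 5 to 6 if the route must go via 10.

Best 5 to 10: 5 → 10 costing 16
Shortest 10→6: 10 → 7 → 9 → 3 → 12 → 6 = 33
Total via 10: 16 + 33 = 49 kPa.

49 kPa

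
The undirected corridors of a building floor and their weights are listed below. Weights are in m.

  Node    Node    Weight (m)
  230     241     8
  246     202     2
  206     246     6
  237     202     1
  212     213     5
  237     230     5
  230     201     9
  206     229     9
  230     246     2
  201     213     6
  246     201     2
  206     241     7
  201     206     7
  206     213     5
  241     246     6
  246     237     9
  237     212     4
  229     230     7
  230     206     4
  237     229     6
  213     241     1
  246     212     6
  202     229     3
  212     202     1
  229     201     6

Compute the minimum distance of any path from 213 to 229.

9 m

Shortest distances from 213:
213: 0
241: 1  (via 213)
212: 5  (via 213)
206: 5  (via 213)
201: 6  (via 213)
202: 6  (via 212)
237: 7  (via 202)
246: 7  (via 241)
230: 9  (via 241)
229: 9  (via 202)
Shortest route: 213 → 212 → 202 → 229 = 9 m.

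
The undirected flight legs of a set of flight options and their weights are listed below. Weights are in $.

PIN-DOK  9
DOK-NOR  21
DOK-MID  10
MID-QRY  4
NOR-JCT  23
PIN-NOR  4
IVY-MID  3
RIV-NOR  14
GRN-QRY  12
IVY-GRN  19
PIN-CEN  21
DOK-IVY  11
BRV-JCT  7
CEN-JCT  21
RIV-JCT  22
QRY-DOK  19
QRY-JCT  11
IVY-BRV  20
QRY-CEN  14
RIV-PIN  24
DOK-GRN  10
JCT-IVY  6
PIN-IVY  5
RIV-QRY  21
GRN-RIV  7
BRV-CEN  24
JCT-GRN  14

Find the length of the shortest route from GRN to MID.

$16

Compare a few routes:
GRN–QRY–MID: 12+4 = 16
GRN–DOK–MID: 10+10 = 20
Cheapest is GRN–QRY–MID at $16.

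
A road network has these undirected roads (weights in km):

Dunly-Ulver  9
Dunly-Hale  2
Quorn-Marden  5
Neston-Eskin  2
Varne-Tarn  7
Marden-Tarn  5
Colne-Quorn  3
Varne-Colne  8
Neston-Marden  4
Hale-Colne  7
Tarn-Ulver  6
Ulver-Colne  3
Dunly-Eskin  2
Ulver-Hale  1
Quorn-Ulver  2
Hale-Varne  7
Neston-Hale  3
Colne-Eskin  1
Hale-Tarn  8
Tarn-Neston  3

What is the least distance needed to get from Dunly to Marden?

8 km

Enumerating some paths:
Dunly → Hale → Neston → Marden: 2+3+4 = 9
Dunly → Hale → Ulver → Quorn → Marden: 2+1+2+5 = 10
Dunly → Eskin → Neston → Marden: 2+2+4 = 8
Cheapest is Dunly → Eskin → Neston → Marden at 8 km.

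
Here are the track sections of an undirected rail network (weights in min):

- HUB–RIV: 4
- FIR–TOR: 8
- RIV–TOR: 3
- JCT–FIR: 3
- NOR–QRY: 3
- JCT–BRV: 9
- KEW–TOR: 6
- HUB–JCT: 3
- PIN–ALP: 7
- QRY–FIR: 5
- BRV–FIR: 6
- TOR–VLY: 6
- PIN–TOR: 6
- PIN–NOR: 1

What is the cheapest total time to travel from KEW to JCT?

Running Dijkstra from KEW:
KEW: 0
TOR: 6  (via KEW)
RIV: 9  (via TOR)
VLY: 12  (via TOR)
PIN: 12  (via TOR)
NOR: 13  (via PIN)
HUB: 13  (via RIV)
FIR: 14  (via TOR)
QRY: 16  (via NOR)
JCT: 16  (via HUB)
Shortest route: KEW → TOR → RIV → HUB → JCT = 16 min.

16 min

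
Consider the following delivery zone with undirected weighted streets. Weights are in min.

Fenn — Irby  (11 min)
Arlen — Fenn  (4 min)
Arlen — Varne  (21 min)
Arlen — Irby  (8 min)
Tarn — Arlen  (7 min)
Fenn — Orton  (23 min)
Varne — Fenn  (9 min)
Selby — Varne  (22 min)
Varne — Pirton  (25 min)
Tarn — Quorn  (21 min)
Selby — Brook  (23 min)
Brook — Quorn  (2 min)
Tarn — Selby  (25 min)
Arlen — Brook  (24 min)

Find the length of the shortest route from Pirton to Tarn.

45 min

Compare a few routes:
Pirton–Varne–Arlen–Tarn: 25+21+7 = 53
Pirton–Varne–Fenn–Arlen–Tarn: 25+9+4+7 = 45
The minimum is 45 min via Pirton–Varne–Fenn–Arlen–Tarn.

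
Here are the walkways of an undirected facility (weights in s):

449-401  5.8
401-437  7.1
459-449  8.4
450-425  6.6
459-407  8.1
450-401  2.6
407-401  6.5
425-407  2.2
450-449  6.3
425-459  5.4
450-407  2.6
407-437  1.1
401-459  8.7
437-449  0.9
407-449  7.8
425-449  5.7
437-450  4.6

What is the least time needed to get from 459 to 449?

Compare a few routes:
459–407–437–449: 8.1+1.1+0.9 = 10.1
459–449: 8.4 = 8.4
459–425–407–437–449: 5.4+2.2+1.1+0.9 = 9.6
Cheapest is 459–449 at 8.4 s.

8.4 s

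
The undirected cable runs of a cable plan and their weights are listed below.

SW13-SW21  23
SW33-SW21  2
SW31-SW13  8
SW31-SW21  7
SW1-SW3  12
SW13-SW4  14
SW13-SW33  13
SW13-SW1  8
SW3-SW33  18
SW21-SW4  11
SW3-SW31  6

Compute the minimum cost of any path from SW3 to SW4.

24

Settle nodes by increasing distance from SW3:
SW3: 0
SW31: 6  (via SW3)
SW1: 12  (via SW3)
SW21: 13  (via SW31)
SW13: 14  (via SW31)
SW33: 15  (via SW21)
SW4: 24  (via SW21)
Shortest route: SW3 → SW31 → SW21 → SW4 = 24.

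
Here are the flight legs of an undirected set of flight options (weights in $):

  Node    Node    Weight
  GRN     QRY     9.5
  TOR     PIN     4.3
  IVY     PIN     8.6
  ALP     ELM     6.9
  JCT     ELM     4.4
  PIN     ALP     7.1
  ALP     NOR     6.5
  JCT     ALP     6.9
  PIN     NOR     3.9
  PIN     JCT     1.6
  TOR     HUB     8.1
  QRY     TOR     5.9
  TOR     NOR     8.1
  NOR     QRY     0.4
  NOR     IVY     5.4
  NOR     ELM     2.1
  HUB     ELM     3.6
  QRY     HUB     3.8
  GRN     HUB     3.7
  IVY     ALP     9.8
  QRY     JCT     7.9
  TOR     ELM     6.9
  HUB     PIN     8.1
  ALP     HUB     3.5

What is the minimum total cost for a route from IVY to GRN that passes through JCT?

Best IVY to JCT: IVY–PIN–JCT costing 10.2
Best JCT to GRN: JCT–ELM–HUB–GRN costing 11.7
Total via JCT: 10.2 + 11.7 = $21.9.

$21.9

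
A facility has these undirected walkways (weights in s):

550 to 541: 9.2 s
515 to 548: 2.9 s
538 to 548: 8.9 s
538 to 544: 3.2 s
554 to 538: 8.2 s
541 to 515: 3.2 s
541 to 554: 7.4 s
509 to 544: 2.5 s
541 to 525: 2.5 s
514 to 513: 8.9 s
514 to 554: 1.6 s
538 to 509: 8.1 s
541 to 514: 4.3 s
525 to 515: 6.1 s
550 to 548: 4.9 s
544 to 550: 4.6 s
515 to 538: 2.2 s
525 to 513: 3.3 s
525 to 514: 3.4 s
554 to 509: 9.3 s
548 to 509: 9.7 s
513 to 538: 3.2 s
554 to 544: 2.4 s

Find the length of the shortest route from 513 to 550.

Candidate routes:
513 → 538 → 515 → 548 → 550: 3.2+2.2+2.9+4.9 = 13.2
513 → 538 → 544 → 550: 3.2+3.2+4.6 = 11
Cheapest is 513 → 538 → 544 → 550 at 11 s.

11 s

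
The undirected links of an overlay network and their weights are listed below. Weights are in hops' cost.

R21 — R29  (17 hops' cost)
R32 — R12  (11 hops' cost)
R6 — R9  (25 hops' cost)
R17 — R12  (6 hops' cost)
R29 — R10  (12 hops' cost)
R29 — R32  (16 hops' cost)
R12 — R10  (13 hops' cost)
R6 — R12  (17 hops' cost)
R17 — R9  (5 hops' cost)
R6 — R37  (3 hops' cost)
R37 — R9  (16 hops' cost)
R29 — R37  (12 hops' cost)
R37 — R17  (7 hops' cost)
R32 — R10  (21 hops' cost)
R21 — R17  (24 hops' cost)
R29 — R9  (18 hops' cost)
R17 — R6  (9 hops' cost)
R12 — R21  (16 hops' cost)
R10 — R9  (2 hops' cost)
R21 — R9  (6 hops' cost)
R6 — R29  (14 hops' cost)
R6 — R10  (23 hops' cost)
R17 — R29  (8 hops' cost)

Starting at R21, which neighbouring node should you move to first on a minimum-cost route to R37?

R9

Enumerating some paths:
R21 → R29 → R37: 17+12 = 29
R21 → R9 → R17 → R6 → R37: 6+5+9+3 = 23
R21 → R9 → R37: 6+16 = 22
R21 → R9 → R17 → R37: 6+5+7 = 18
Cheapest is R21 → R9 → R17 → R37 at 18 hops' cost.
So from R21 the first move is to R9.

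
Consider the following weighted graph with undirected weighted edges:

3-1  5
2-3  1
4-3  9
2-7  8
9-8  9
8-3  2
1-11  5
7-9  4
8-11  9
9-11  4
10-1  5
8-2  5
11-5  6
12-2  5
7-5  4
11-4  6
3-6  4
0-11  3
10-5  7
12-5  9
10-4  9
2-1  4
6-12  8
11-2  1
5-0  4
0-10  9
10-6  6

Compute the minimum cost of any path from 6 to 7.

13

Enumerating some paths:
6 → 3 → 2 → 11 → 9 → 7: 4+1+1+4+4 = 14
6 → 3 → 2 → 7: 4+1+8 = 13
The minimum is 13 via 6 → 3 → 2 → 7.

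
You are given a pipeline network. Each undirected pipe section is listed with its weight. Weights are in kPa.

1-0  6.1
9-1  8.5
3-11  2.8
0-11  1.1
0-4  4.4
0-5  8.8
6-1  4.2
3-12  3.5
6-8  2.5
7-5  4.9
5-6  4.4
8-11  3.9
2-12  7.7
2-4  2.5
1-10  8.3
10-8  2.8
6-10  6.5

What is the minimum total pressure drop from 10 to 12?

13 kPa

Candidate routes:
10 → 1 → 0 → 11 → 3 → 12: 8.3+6.1+1.1+2.8+3.5 = 21.8
10 → 8 → 11 → 3 → 12: 2.8+3.9+2.8+3.5 = 13
10 → 6 → 8 → 11 → 3 → 12: 6.5+2.5+3.9+2.8+3.5 = 19.2
The minimum is 13 kPa via 10 → 8 → 11 → 3 → 12.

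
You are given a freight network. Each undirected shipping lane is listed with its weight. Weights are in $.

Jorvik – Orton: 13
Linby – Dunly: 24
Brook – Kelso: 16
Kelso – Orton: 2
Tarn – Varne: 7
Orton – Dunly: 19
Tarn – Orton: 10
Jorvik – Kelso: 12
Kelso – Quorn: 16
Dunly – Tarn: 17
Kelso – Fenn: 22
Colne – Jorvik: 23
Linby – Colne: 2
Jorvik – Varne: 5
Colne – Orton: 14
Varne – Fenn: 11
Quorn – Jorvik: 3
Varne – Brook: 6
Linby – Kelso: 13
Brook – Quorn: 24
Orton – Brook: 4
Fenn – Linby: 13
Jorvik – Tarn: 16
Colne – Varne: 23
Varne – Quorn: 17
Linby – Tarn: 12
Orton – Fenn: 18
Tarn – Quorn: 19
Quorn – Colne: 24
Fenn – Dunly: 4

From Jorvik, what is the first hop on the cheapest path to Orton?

Orton

Compare a few routes:
Jorvik - Orton: 13 = 13
Jorvik - Kelso - Orton: 12+2 = 14
The minimum is $13 via Jorvik - Orton.
So from Jorvik the first move is to Orton.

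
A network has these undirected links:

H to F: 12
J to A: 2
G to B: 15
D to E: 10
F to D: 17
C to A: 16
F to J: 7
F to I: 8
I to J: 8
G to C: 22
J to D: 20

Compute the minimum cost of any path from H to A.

Running Dijkstra from H:
H: 0
F: 12  (via H)
J: 19  (via F)
I: 20  (via F)
A: 21  (via J)
Shortest route: H → F → J → A = 21.

21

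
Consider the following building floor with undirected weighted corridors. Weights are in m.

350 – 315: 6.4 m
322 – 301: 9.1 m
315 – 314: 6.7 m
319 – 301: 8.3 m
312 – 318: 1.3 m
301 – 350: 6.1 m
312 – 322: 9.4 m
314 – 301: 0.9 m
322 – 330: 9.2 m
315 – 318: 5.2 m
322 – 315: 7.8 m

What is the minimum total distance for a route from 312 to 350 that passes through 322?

23.6 m

Shortest 312→322: 312 → 322 = 9.4
Shortest 322→350: 322 → 315 → 350 = 14.2
Total via 322: 9.4 + 14.2 = 23.6 m.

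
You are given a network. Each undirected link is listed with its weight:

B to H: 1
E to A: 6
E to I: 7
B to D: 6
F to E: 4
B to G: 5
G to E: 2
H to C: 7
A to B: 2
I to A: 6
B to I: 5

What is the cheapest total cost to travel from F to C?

Compare a few routes:
F - E - G - B - H - C: 4+2+5+1+7 = 19
F - E - A - B - H - C: 4+6+2+1+7 = 20
Cheapest is F - E - G - B - H - C at 19.

19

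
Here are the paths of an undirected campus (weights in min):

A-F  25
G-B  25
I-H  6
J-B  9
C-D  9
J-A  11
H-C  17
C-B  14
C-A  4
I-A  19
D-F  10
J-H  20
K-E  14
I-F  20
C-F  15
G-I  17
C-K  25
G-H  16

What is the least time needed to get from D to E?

48 min

Settle nodes by increasing distance from D:
D: 0
C: 9  (via D)
F: 10  (via D)
A: 13  (via C)
B: 23  (via C)
J: 24  (via A)
H: 26  (via C)
I: 30  (via F)
K: 34  (via C)
G: 42  (via H)
E: 48  (via K)
Shortest route: D–C–K–E = 48 min.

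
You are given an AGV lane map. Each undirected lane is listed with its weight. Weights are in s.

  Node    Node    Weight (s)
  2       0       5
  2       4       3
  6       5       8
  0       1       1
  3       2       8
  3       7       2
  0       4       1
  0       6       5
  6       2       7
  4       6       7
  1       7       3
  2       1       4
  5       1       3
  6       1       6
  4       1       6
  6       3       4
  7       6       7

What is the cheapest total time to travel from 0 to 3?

6 s

Candidate routes:
0 - 1 - 6 - 3: 1+6+4 = 11
0 - 6 - 3: 5+4 = 9
0 - 1 - 7 - 3: 1+3+2 = 6
Cheapest is 0 - 1 - 7 - 3 at 6 s.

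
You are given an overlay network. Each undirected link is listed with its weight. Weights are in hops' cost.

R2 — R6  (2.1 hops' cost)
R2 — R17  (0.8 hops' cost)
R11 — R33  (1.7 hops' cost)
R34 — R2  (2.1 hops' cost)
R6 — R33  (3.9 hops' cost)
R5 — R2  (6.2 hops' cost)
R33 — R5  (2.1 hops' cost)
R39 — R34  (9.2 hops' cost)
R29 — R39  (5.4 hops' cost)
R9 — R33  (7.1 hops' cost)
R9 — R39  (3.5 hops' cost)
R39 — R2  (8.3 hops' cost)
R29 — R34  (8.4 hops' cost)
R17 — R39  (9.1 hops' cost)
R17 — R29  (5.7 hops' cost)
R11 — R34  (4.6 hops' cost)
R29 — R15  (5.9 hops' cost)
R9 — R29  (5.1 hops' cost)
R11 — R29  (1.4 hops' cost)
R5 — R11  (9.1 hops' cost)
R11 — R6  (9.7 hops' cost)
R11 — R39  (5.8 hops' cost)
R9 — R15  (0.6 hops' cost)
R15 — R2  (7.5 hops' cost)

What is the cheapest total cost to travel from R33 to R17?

6.8 hops' cost

Running Dijkstra from R33:
R33: 0
R11: 1.7  (via R33)
R5: 2.1  (via R33)
R29: 3.1  (via R11)
R6: 3.9  (via R33)
R2: 6  (via R6)
R34: 6.3  (via R11)
R17: 6.8  (via R2)
Shortest route: R33–R6–R2–R17 = 6.8 hops' cost.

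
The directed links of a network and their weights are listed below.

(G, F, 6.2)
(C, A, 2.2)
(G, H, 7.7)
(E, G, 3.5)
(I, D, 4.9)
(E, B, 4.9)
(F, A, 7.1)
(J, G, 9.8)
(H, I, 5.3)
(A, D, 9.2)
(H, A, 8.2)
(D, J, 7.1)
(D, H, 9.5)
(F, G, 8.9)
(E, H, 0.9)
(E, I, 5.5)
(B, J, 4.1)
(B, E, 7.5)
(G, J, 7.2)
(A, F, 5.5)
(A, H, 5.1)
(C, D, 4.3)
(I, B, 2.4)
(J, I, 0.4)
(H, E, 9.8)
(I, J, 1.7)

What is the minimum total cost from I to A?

Running Dijkstra from I:
I: 0
J: 1.7  (via I)
B: 2.4  (via I)
D: 4.9  (via I)
E: 9.9  (via B)
H: 10.8  (via E)
G: 11.5  (via J)
F: 17.7  (via G)
A: 19  (via H)
Shortest route: I–B–E–H–A = 19.

19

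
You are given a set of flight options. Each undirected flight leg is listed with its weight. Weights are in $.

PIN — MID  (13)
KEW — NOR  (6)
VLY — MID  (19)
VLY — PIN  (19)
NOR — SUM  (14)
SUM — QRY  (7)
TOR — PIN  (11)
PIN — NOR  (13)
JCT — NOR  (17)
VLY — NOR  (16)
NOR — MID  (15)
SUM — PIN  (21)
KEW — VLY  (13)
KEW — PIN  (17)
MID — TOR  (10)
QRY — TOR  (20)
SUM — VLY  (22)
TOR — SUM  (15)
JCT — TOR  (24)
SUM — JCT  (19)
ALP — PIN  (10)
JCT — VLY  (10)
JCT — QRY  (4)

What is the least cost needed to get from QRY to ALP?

Settle nodes by increasing distance from QRY:
QRY: 0
JCT: 4  (via QRY)
SUM: 7  (via QRY)
VLY: 14  (via JCT)
TOR: 20  (via QRY)
NOR: 21  (via JCT)
KEW: 27  (via VLY)
PIN: 28  (via SUM)
MID: 30  (via TOR)
ALP: 38  (via PIN)
Shortest route: QRY → SUM → PIN → ALP = $38.

$38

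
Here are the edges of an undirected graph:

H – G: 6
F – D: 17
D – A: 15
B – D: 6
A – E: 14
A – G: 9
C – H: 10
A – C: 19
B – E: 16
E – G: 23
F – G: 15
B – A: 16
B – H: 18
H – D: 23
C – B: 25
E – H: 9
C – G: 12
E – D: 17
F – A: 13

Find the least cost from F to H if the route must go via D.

Best F to D: F → D costing 17
Shortest D→H: D → H = 23
Total via D: 17 + 23 = 40.

40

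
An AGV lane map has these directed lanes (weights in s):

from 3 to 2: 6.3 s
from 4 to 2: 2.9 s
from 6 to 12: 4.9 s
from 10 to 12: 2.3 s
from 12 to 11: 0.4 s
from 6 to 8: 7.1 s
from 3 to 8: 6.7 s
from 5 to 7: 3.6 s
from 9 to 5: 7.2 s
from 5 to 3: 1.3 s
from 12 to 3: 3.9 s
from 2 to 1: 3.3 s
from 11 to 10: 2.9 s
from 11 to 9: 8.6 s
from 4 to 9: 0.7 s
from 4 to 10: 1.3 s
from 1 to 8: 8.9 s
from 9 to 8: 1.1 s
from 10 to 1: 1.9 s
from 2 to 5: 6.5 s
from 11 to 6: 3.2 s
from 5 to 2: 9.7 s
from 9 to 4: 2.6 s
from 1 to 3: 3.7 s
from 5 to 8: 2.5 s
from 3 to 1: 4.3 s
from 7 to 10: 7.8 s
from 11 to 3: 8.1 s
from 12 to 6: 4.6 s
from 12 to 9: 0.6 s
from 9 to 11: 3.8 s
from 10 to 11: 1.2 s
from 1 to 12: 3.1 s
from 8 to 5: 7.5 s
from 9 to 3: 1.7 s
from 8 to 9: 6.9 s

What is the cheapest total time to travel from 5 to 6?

Enumerating some paths:
5 - 3 - 1 - 12 - 11 - 6: 1.3+4.3+3.1+0.4+3.2 = 12.3
5 - 3 - 1 - 12 - 9 - 11 - 6: 1.3+4.3+3.1+0.6+3.8+3.2 = 16.3
5 - 7 - 10 - 11 - 6: 3.6+7.8+1.2+3.2 = 15.8
5 - 3 - 1 - 12 - 6: 1.3+4.3+3.1+4.6 = 13.3
Cheapest is 5 - 3 - 1 - 12 - 11 - 6 at 12.3 s.

12.3 s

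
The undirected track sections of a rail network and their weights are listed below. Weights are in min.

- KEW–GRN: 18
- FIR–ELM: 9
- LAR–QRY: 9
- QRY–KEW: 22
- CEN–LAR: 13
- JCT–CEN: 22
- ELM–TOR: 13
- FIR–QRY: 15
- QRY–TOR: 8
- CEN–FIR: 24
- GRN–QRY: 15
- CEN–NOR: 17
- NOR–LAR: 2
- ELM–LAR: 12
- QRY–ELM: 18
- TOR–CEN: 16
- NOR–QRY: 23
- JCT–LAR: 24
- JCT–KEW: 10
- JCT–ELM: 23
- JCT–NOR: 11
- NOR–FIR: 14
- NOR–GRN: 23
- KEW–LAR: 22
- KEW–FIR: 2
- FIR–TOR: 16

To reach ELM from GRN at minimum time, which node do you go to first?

Enumerating some paths:
GRN–KEW–FIR–ELM: 18+2+9 = 29
GRN–QRY–LAR–ELM: 15+9+12 = 36
GRN–QRY–ELM: 15+18 = 33
The minimum is 29 min via GRN–KEW–FIR–ELM.
So from GRN the first move is to KEW.

KEW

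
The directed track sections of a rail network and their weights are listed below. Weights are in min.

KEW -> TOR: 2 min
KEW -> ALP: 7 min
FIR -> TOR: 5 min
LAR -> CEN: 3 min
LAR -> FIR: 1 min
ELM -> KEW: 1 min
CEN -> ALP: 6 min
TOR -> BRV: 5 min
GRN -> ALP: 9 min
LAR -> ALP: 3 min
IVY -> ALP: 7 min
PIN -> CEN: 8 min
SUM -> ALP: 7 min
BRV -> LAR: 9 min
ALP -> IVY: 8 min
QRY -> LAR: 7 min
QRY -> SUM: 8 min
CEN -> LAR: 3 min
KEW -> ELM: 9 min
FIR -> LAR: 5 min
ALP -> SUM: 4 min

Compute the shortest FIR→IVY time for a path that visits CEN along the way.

Shortest FIR→CEN: FIR → LAR → CEN = 8
Shortest CEN→IVY: CEN → ALP → IVY = 14
Total via CEN: 8 + 14 = 22 min.

22 min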